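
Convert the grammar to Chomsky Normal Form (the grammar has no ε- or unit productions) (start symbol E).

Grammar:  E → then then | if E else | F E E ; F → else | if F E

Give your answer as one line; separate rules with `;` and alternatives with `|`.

Introduce a nonterminal for each terminal appearing in a rule of length ≥ 2: X1 → then, X2 → if, X3 → else.
Binarize each right-hand side of length ≥ 3 by chaining fresh nonterminals (Y1, Y2, …): affected rules were E → X2 E X3; E → F E E; F → X2 F E.

E → X1 X1 | X2 Y1 | F Y2; F → else | X2 Y3; X1 → then; X2 → if; X3 → else; Y1 → E X3; Y2 → E E; Y3 → F E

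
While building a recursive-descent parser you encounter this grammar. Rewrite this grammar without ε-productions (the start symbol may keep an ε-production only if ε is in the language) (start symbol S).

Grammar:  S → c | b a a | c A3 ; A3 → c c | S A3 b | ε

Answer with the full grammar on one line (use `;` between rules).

The nullable symbols are {A3}.
ε ∉ L(G), so no ε-production is kept.
Expand every rule over subsets of its nullable positions: A3 → S A3 b gives S A3 b | S b.

S → c | b a a | c A3; A3 → c c | S A3 b | S b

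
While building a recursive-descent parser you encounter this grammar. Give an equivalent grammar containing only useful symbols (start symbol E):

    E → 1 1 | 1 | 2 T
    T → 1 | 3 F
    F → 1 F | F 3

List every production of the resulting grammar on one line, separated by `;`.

E → 1 1 | 1 | 2 T; T → 1

Generating nonterminals: {E, T}.
Reachable from E after that: {E, T}.
Removed useless symbols: {F} and every production mentioning them.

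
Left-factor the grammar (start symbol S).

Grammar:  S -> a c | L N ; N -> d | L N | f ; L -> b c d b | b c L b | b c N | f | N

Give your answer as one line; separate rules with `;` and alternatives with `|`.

S -> a c | L N; N -> d | L N | f; L -> f | N | b c L'; L' -> d b | L b | N

L has alternatives sharing prefix 'b c': factor to L → b c L' with L' → d b | L b | N.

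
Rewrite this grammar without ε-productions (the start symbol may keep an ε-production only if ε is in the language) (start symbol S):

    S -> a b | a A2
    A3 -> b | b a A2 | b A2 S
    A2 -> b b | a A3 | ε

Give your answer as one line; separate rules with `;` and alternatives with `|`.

S -> a b | a A2 | a; A3 -> b | b a A2 | b a | b A2 S | b S; A2 -> b b | a A3

Nullable set = {A2}.
ε ∉ L(G), so no ε-production is kept.
Add the nullable-subset variants: S → a A2 gives a A2 | a. A3 → b a A2 gives b a A2 | b a. A3 → b A2 S gives b A2 S | b S.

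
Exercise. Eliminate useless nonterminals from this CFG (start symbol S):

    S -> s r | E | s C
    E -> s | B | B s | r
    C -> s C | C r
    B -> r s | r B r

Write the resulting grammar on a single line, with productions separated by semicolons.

S -> s r | E; E -> s | B | B s | r; B -> r s | r B r

Generating nonterminals: {B, E, S}.
Reachable from S after that: {B, E, S}.
Removed useless symbols: {C} and every production mentioning them.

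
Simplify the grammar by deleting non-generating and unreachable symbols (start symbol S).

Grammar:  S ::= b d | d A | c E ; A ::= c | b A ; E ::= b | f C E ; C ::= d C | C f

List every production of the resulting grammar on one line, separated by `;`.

S ::= b d | d A | c E; A ::= c | b A; E ::= b

Generating nonterminals: {A, E, S}.
Reachable from S after that: {A, E, S}.
Removed useless symbols: {C} and every production mentioning them.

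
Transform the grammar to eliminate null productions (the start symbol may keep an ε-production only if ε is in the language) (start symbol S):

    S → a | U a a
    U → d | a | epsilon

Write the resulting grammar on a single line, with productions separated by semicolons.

The nullable symbols are {U}.
ε ∉ L(G), so no ε-production is kept.
Expand every rule over subsets of its nullable positions: S → U a a gives U a a | a a.

S → a | U a a | a a; U → d | a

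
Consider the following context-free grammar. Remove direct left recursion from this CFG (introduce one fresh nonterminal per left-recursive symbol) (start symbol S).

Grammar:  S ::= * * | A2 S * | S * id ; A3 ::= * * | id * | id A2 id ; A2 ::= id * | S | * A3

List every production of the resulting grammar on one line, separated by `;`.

S ::= * * S' | A2 S * S'; A3 ::= * * | id * | id A2 id; A2 ::= id * | S | * A3; S' ::= * id S' | ε

Directly left-recursive nonterminal: S.
For S: α = {* id}, β = {* *, A2 S *}. Rewrite as S → β S' and S' → α S' | ε.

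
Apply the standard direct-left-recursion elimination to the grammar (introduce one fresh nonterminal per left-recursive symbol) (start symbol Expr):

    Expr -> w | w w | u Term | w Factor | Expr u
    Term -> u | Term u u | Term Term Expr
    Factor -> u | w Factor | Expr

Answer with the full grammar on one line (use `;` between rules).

Expr, Term are directly left-recursive.
For Expr: α = {u}, β = {w, w w, u Term, w Factor}. Rewrite as Expr → β Expr1 and Expr1 → α Expr1 | ε.
For Term: α = {u u, Term Expr}, β = {u}. Rewrite as Term → β Term1 and Term1 → α Term1 | ε.

Expr -> w Expr1 | w w Expr1 | u Term Expr1 | w Factor Expr1; Term -> u Term1; Factor -> u | w Factor | Expr; Expr1 -> u Expr1 | ε; Term1 -> u u Term1 | Term Expr Term1 | ε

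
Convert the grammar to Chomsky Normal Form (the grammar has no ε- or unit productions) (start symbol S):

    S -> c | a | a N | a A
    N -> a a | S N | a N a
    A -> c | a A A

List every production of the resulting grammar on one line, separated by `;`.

S -> c | a | X1 N | X1 A; N -> X1 X1 | S N | X1 Y1; A -> c | X1 Y2; X1 -> a; Y1 -> N X1; Y2 -> A A

Introduce a nonterminal for each terminal appearing in a rule of length ≥ 2: X1 → a.
Binarize each right-hand side of length ≥ 3 by chaining fresh nonterminals (Y1, Y2, …): affected rules were N → X1 N X1; A → X1 A A.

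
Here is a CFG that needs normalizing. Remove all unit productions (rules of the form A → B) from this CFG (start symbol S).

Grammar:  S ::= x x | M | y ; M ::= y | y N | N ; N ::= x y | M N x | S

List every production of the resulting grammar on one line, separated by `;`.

S ::= x x | y | x y | M N x | y N; M ::= x x | y | x y | M N x | y N; N ::= x x | y | x y | M N x | y N

Unit pairs: M ⇒* {N, S}; N ⇒* {M, S}; S ⇒* {M, N}.
For every A with A ⇒* B via unit rules, add B's non-unit alternatives to A; then delete every rule of the form X → Y.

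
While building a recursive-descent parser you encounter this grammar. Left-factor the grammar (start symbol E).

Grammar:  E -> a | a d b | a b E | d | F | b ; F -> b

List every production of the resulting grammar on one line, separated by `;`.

E has alternatives sharing prefix 'a': factor to E → a E' with E' → ε | d b | b E.

E -> d | F | b | a E'; F -> b; E' -> ε | d b | b E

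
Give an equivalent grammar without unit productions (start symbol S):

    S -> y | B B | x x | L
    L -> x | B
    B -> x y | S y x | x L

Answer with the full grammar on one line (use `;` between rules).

S -> x | x y | S y x | x L | y | B B | x x; L -> x | x y | S y x | x L; B -> x y | S y x | x L

Unit pairs: L ⇒* {B}; S ⇒* {B, L}.
For every A with A ⇒* B via unit rules, add B's non-unit alternatives to A; then delete every rule of the form X → Y.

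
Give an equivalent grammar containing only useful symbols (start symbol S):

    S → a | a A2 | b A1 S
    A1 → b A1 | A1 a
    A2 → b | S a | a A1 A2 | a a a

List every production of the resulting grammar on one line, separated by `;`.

Generating nonterminals: {A2, S}.
Reachable from S after that: {A2, S}.
Removed useless symbols: {A1} and every production mentioning them.

S → a | a A2; A2 → b | S a | a a a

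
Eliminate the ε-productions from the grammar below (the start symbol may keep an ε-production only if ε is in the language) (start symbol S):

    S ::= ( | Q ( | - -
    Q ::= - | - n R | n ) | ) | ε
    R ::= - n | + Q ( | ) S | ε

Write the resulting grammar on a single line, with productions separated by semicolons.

S ::= ( | Q ( | - -; Q ::= - | - n R | - n | n ) | ); R ::= - n | + Q ( | + ( | ) S

Nullable set = {Q, R}.
ε ∉ L(G), so no ε-production is kept.
For each production, add variants omitting each subset of nullable occurrences: Q → - n R gives - n R | - n. R → + Q ( gives + Q ( | + (.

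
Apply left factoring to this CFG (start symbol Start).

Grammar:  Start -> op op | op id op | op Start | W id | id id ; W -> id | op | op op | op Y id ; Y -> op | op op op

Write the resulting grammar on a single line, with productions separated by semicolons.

Start has alternatives sharing prefix 'op': factor to Start → op Start1 with Start1 → op | id op | Start.
W has alternatives sharing prefix 'op': factor to W → op W1 with W1 → ε | op | Y id.
Y has alternatives sharing prefix 'op': factor to Y → op Y1 with Y1 → ε | op op.

Start -> W id | id id | op Start1; W -> id | op W1; Y -> op Y1; Start1 -> op | id op | Start; W1 -> ε | op | Y id; Y1 -> ε | op op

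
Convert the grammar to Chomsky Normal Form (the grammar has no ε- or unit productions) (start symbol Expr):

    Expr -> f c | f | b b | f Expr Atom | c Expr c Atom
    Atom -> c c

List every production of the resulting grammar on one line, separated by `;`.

Introduce a nonterminal for each terminal appearing in a rule of length ≥ 2: X1 → f, X2 → c, X3 → b.
Binarize each right-hand side of length ≥ 3 by chaining fresh nonterminals (Y1, Y2, …): affected rules were Expr → X1 Expr Atom; Expr → X2 Expr X2 Atom.

Expr -> X1 X2 | f | X3 X3 | X1 Y1 | X2 Y2; Atom -> X2 X2; X1 -> f; X2 -> c; X3 -> b; Y1 -> Expr Atom; Y2 -> Expr Y3; Y3 -> X2 Atom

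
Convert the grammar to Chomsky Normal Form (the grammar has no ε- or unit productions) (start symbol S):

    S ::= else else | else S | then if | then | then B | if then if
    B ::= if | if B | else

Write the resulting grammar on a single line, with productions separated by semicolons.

Introduce a nonterminal for each terminal appearing in a rule of length ≥ 2: X1 → else, X2 → then, X3 → if.
Binarize each right-hand side of length ≥ 3 by chaining fresh nonterminals (Y1, Y2, …): affected rules were S → X3 X2 X3.

S ::= X1 X1 | X1 S | X2 X3 | then | X2 B | X3 Y1; B ::= if | X3 B | else; X1 ::= else; X2 ::= then; X3 ::= if; Y1 ::= X2 X3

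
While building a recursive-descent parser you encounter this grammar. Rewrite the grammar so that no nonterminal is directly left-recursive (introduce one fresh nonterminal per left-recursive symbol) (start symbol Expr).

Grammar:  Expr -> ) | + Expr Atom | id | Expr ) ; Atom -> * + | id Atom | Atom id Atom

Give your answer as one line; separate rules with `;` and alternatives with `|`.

Left recursion appears on Expr, Atom.
For Expr: α = {)}, β = {), + Expr Atom, id}. Rewrite as Expr → β Expr1 and Expr1 → α Expr1 | ε.
For Atom: α = {id Atom}, β = {* +, id Atom}. Rewrite as Atom → β Atom1 and Atom1 → α Atom1 | ε.

Expr -> ) Expr1 | + Expr Atom Expr1 | id Expr1; Atom -> * + Atom1 | id Atom Atom1; Expr1 -> ) Expr1 | ε; Atom1 -> id Atom Atom1 | ε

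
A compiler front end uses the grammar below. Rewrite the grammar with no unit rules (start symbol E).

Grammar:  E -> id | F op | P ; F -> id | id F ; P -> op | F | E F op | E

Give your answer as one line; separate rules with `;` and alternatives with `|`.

Unit pairs: E ⇒* {F, P}; P ⇒* {E, F}.
For each unit pair (A, B), copy every non-unit production of B to A, then drop all unit productions.

E -> id | F op | op | E F op | id F; F -> id | id F; P -> id | F op | id F | op | E F op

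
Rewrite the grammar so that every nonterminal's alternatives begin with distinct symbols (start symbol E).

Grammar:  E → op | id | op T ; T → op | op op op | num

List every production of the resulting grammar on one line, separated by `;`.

E → id | op E'; T → num | op T'; E' → ε | T; T' → ε | op op

E has alternatives sharing prefix 'op': factor to E → op E' with E' → ε | T.
T has alternatives sharing prefix 'op': factor to T → op T' with T' → ε | op op.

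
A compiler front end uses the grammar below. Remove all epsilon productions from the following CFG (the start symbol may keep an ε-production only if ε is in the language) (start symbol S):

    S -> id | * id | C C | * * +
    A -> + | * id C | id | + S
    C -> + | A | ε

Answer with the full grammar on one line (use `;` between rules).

S -> id | * id | C C | C | * * + | ε; A -> + | * id C | * id | id | + S; C -> + | A

Nullable set = {C, S}.
ε ∈ L(G) since S is nullable, so keep S → ε.
Expand every rule over subsets of its nullable positions: S → C C gives C C | C. A → * id C gives * id C | * id.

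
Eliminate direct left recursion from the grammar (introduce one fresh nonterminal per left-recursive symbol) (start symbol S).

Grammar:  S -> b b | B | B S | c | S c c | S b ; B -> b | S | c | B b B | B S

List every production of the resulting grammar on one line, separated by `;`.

Left recursion appears on S, B.
For S: α = {c c, b}, β = {b b, B, B S, c}. Rewrite as S → β S' and S' → α S' | ε.
For B: α = {b B, S}, β = {b, S, c}. Rewrite as B → β B' and B' → α B' | ε.

S -> b b S' | B S' | B S S' | c S'; B -> b B' | S B' | c B'; S' -> c c S' | b S' | ε; B' -> b B B' | S B' | ε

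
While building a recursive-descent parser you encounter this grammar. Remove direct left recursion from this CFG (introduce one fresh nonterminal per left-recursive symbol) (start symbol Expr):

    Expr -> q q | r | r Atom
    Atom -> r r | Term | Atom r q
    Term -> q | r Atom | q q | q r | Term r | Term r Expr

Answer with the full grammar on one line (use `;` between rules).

Directly left-recursive nonterminals: Atom, Term.
For Atom: α = {r q}, β = {r r, Term}. Rewrite as Atom → β Atom1 and Atom1 → α Atom1 | ε.
For Term: α = {r, r Expr}, β = {q, r Atom, q q, q r}. Rewrite as Term → β Term1 and Term1 → α Term1 | ε.

Expr -> q q | r | r Atom; Atom -> r r Atom1 | Term Atom1; Term -> q Term1 | r Atom Term1 | q q Term1 | q r Term1; Atom1 -> r q Atom1 | ε; Term1 -> r Term1 | r Expr Term1 | ε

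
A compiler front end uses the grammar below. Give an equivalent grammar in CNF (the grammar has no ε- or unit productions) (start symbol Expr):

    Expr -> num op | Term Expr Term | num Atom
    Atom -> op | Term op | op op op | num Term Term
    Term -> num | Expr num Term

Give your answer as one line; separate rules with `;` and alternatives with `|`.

Expr -> X1 X2 | Term Y1 | X1 Atom; Atom -> op | Term X2 | X2 Y2 | X1 Y3; Term -> num | Expr Y4; X1 -> num; X2 -> op; Y1 -> Expr Term; Y2 -> X2 X2; Y3 -> Term Term; Y4 -> X1 Term

Introduce a nonterminal for each terminal appearing in a rule of length ≥ 2: X1 → num, X2 → op.
Binarize each right-hand side of length ≥ 3 by chaining fresh nonterminals (Y1, Y2, …): affected rules were Expr → Term Expr Term; Atom → X2 X2 X2; Atom → X1 Term Term; Term → Expr X1 Term.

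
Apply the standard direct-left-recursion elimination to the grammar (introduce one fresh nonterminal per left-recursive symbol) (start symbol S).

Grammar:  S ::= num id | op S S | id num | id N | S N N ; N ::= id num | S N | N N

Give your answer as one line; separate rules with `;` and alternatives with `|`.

S ::= num id S' | op S S S' | id num S' | id N S'; N ::= id num N' | S N N'; S' ::= N N S' | ε; N' ::= N N' | ε

Left recursion appears on S, N.
For S: α = {N N}, β = {num id, op S S, id num, id N}. Rewrite as S → β S' and S' → α S' | ε.
For N: α = {N}, β = {id num, S N}. Rewrite as N → β N' and N' → α N' | ε.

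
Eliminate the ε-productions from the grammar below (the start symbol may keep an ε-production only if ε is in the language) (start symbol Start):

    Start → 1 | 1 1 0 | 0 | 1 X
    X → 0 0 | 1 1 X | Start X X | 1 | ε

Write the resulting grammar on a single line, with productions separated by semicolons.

Nullable set = {X}.
ε ∉ L(G), so no ε-production is kept.
Add the nullable-subset variants: X → 1 1 X gives 1 1 X | 1 1. X → Start X X gives Start X X | Start X | Start.

Start → 1 | 1 1 0 | 0 | 1 X; X → 0 0 | 1 1 X | 1 1 | Start X X | Start X | Start | 1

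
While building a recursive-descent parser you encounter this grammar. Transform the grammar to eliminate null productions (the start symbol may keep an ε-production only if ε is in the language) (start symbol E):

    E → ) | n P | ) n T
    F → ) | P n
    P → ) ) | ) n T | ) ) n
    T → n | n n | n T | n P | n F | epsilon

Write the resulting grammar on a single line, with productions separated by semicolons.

Nullable set = {T}.
ε ∉ L(G), so no ε-production is kept.
Add the nullable-subset variants: E → ) n T gives ) n T | ) n. P → ) n T gives ) n T | ) n.

E → ) | n P | ) n T | ) n; F → ) | P n; P → ) ) | ) n T | ) n | ) ) n; T → n | n n | n T | n P | n F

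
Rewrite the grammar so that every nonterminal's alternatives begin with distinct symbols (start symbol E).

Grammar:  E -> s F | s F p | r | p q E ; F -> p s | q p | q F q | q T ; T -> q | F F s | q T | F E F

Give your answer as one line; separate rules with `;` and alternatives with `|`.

E -> r | p q E | s F E'; F -> p s | q F'; T -> q T' | F T''; E' -> ε | p; F' -> p | F q | T; T' -> ε | T; T'' -> F s | E F

E has alternatives sharing prefix 's F': factor to E → s F E' with E' → ε | p.
F has alternatives sharing prefix 'q': factor to F → q F' with F' → p | F q | T.
T has alternatives sharing prefix 'q': factor to T → q T' with T' → ε | T.
T has alternatives sharing prefix 'F': factor to T → F T'' with T'' → F s | E F.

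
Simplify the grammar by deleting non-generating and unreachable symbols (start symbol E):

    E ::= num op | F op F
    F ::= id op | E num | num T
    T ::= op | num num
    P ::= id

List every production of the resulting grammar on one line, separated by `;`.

E ::= num op | F op F; F ::= id op | E num | num T; T ::= op | num num

Generating nonterminals: {E, F, P, T}.
Reachable from E after that: {E, F, T}.
Removed useless symbols: {P} and every production mentioning them.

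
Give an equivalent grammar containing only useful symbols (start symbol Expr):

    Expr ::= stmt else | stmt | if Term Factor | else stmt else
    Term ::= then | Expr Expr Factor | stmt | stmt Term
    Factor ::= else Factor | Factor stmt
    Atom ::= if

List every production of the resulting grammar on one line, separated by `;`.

Expr ::= stmt else | stmt | else stmt else

Generating nonterminals: {Atom, Expr, Term}.
Reachable from Expr after that: {Expr}.
Removed useless symbols: {Atom, Factor, Term} and every production mentioning them.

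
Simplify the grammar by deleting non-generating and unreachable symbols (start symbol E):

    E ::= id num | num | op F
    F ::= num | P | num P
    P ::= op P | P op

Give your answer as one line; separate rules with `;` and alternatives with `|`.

Generating nonterminals: {E, F}.
Reachable from E after that: {E, F}.
Removed useless symbols: {P} and every production mentioning them.

E ::= id num | num | op F; F ::= num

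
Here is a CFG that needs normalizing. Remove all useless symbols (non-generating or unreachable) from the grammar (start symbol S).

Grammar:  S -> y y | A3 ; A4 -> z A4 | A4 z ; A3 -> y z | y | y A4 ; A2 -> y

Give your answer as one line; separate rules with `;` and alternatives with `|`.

Generating nonterminals: {A2, A3, S}.
Reachable from S after that: {A3, S}.
Removed useless symbols: {A2, A4} and every production mentioning them.

S -> y y | A3; A3 -> y z | y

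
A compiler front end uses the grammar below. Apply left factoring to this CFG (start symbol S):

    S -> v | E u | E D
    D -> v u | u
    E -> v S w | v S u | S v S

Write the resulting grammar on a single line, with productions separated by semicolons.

S -> v | E S'; D -> v u | u; E -> S v S | v S E'; S' -> u | D; E' -> w | u

S has alternatives sharing prefix 'E': factor to S → E S' with S' → u | D.
E has alternatives sharing prefix 'v S': factor to E → v S E' with E' → w | u.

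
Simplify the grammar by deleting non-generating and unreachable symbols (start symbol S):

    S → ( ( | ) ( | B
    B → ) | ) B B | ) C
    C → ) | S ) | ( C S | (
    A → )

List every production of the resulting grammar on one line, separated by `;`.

Generating nonterminals: {A, B, C, S}.
Reachable from S after that: {B, C, S}.
Removed useless symbols: {A} and every production mentioning them.

S → ( ( | ) ( | B; B → ) | ) B B | ) C; C → ) | S ) | ( C S | (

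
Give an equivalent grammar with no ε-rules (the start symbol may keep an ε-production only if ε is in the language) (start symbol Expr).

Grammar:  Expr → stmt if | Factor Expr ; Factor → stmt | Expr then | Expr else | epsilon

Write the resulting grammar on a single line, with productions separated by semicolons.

Expr → stmt if | Factor Expr; Factor → stmt | Expr then | Expr else

The nullable symbols are {Factor}.
ε ∉ L(G), so no ε-production is kept.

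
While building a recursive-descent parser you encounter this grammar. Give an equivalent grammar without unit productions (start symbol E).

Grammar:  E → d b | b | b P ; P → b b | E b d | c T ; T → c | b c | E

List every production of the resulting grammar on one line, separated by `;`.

E → d b | b | b P; P → b b | E b d | c T; T → d b | b | b P | c | b c

Unit pairs: T ⇒* {E}.
For each unit pair (A, B), copy every non-unit production of B to A, then drop all unit productions.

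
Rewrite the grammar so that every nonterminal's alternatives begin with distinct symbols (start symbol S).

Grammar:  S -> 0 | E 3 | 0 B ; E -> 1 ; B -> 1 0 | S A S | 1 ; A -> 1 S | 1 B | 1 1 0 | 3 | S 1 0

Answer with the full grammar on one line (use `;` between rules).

S has alternatives sharing prefix '0': factor to S → 0 S' with S' → ε | B.
B has alternatives sharing prefix '1': factor to B → 1 B' with B' → 0 | ε.
A has alternatives sharing prefix '1': factor to A → 1 A' with A' → S | B | 1 0.

S -> E 3 | 0 S'; E -> 1; B -> S A S | 1 B'; A -> 3 | S 1 0 | 1 A'; S' -> ε | B; B' -> 0 | ε; A' -> S | B | 1 0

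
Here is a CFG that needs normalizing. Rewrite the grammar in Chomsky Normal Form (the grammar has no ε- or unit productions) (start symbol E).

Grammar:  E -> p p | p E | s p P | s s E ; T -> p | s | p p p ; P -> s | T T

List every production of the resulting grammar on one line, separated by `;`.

Introduce a nonterminal for each terminal appearing in a rule of length ≥ 2: X1 → p, X2 → s.
Binarize each right-hand side of length ≥ 3 by chaining fresh nonterminals (Y1, Y2, …): affected rules were E → X2 X1 P; E → X2 X2 E; T → X1 X1 X1.

E -> X1 X1 | X1 E | X2 Y1 | X2 Y2; T -> p | s | X1 Y3; P -> s | T T; X1 -> p; X2 -> s; Y1 -> X1 P; Y2 -> X2 E; Y3 -> X1 X1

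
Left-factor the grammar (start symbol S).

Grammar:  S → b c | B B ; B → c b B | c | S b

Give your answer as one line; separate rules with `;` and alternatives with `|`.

S → b c | B B; B → S b | c B'; B' → b B | ε

B has alternatives sharing prefix 'c': factor to B → c B' with B' → b B | ε.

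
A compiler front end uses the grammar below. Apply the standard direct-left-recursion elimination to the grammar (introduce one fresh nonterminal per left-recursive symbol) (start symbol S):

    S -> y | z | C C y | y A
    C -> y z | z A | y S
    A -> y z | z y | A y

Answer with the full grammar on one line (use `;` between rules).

S -> y | z | C C y | y A; C -> y z | z A | y S; A -> y z A' | z y A'; A' -> y A' | ε

Left recursion appears on A.
For A: α = {y}, β = {y z, z y}. Rewrite as A → β A' and A' → α A' | ε.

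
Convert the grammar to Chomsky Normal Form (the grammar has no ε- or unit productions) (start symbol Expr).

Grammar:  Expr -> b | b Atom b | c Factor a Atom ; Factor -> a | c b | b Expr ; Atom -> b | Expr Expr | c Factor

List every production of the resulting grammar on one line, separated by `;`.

Expr -> b | X1 Y1 | X2 Y2; Factor -> a | X2 X1 | X1 Expr; Atom -> b | Expr Expr | X2 Factor; X1 -> b; X2 -> c; X3 -> a; Y1 -> Atom X1; Y2 -> Factor Y3; Y3 -> X3 Atom

Introduce a nonterminal for each terminal appearing in a rule of length ≥ 2: X1 → b, X2 → c, X3 → a.
Binarize each right-hand side of length ≥ 3 by chaining fresh nonterminals (Y1, Y2, …): affected rules were Expr → X1 Atom X1; Expr → X2 Factor X3 Atom.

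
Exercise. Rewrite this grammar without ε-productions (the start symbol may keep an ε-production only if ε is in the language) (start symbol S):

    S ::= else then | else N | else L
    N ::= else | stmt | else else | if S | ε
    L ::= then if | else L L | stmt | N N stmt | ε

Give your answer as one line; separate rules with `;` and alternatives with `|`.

S ::= else then | else N | else | else L; N ::= else | stmt | else else | if S; L ::= then if | else L L | else L | else | stmt | N N stmt | N stmt

Nullable nonterminals: {L, N}.
ε ∉ L(G), so no ε-production is kept.
Expand every rule over subsets of its nullable positions: S → else N gives else N | else. L → else L L gives else L L | else L | else. L → N N stmt gives N N stmt | N stmt.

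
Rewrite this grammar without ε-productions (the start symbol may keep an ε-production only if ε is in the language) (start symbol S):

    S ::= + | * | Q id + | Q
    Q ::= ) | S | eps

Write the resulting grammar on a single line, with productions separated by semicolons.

Nullable set = {Q, S}.
ε ∈ L(G) since S is nullable, so keep S → ε.
Add the nullable-subset variants: S → Q id + gives Q id + | id +.

S ::= + | * | Q id + | id + | Q | ε; Q ::= ) | S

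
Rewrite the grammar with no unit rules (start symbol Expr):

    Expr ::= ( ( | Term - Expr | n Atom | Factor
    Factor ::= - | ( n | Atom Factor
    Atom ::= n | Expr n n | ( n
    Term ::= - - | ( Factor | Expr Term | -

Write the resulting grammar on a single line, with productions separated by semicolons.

Unit pairs: Expr ⇒* {Factor}.
For each unit pair (A, B), copy every non-unit production of B to A, then drop all unit productions.

Expr ::= - | ( n | Atom Factor | ( ( | Term - Expr | n Atom; Factor ::= - | ( n | Atom Factor; Atom ::= n | Expr n n | ( n; Term ::= - - | ( Factor | Expr Term | -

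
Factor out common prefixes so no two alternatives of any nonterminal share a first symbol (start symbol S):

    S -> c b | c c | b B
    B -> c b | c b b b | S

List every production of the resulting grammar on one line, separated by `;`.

S has alternatives sharing prefix 'c': factor to S → c S' with S' → b | c.
B has alternatives sharing prefix 'c b': factor to B → c b B' with B' → ε | b b.

S -> b B | c S'; B -> S | c b B'; S' -> b | c; B' -> ε | b b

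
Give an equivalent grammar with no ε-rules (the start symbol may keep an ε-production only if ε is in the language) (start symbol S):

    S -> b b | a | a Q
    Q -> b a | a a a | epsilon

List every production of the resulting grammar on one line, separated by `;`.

Nullable set = {Q}.
ε ∉ L(G), so no ε-production is kept.

S -> b b | a | a Q; Q -> b a | a a a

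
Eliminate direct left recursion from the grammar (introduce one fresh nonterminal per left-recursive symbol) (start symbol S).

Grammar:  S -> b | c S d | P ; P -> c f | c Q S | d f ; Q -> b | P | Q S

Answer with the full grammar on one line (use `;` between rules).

S -> b | c S d | P; P -> c f | c Q S | d f; Q -> b Q' | P Q'; Q' -> S Q' | eps

Left recursion appears on Q.
For Q: α = {S}, β = {b, P}. Rewrite as Q → β Q' and Q' → α Q' | ε.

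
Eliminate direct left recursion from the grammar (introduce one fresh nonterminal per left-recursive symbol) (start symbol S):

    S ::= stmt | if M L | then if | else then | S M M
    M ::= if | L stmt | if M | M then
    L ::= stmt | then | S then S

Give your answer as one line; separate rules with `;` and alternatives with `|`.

S ::= stmt S' | if M L S' | then if S' | else then S'; M ::= if M' | L stmt M' | if M M'; L ::= stmt | then | S then S; S' ::= M M S' | ε; M' ::= then M' | ε

Left recursion appears on S, M.
For S: α = {M M}, β = {stmt, if M L, then if, else then}. Rewrite as S → β S' and S' → α S' | ε.
For M: α = {then}, β = {if, L stmt, if M}. Rewrite as M → β M' and M' → α M' | ε.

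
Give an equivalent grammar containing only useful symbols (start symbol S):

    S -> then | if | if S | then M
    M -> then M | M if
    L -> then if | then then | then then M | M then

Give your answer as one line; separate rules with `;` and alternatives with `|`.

S -> then | if | if S

Generating nonterminals: {L, S}.
Reachable from S after that: {S}.
Removed useless symbols: {L, M} and every production mentioning them.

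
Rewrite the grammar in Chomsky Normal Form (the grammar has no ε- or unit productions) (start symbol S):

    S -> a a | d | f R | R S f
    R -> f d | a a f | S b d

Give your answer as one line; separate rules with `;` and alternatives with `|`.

Introduce a nonterminal for each terminal appearing in a rule of length ≥ 2: X1 → a, X2 → f, X3 → d, X4 → b.
Binarize each right-hand side of length ≥ 3 by chaining fresh nonterminals (Y1, Y2, …): affected rules were S → R S X2; R → X1 X1 X2; R → S X4 X3.

S -> X1 X1 | d | X2 R | R Y1; R -> X2 X3 | X1 Y2 | S Y3; X1 -> a; X2 -> f; X3 -> d; X4 -> b; Y1 -> S X2; Y2 -> X1 X2; Y3 -> X4 X3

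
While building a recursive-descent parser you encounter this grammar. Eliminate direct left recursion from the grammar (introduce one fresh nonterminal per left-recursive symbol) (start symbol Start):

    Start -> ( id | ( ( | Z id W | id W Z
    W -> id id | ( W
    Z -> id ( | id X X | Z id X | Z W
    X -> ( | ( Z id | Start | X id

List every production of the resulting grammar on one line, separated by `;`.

Start -> ( id | ( ( | Z id W | id W Z; W -> id id | ( W; Z -> id ( Z1 | id X X Z1; X -> ( X1 | ( Z id X1 | Start X1; Z1 -> id X Z1 | W Z1 | ε; X1 -> id X1 | ε

Z, X are directly left-recursive.
For Z: α = {id X, W}, β = {id (, id X X}. Rewrite as Z → β Z1 and Z1 → α Z1 | ε.
For X: α = {id}, β = {(, ( Z id, Start}. Rewrite as X → β X1 and X1 → α X1 | ε.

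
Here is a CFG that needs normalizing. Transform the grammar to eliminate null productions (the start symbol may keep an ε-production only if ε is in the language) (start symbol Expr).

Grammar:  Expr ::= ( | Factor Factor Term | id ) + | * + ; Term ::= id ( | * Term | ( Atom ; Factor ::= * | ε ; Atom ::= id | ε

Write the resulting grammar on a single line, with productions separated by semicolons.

Expr ::= ( | Factor Factor Term | Factor Term | Term | id ) + | * +; Term ::= id ( | * Term | ( Atom | (; Factor ::= *; Atom ::= id

Nullable nonterminals: {Atom, Factor}.
ε ∉ L(G), so no ε-production is kept.
Add the nullable-subset variants: Expr → Factor Factor Term gives Factor Factor Term | Factor Term | Term. Term → ( Atom gives ( Atom | (.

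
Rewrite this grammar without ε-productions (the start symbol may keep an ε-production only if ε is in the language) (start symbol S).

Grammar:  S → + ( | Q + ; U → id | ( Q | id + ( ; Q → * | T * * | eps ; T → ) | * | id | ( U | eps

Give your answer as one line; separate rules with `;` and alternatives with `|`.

S → + ( | Q + | +; U → id | ( Q | ( | id + (; Q → * | T * * | * *; T → ) | * | id | ( U

Nullable set = {Q, T}.
ε ∉ L(G), so no ε-production is kept.
For each production, add variants omitting each subset of nullable occurrences: S → Q + gives Q + | +. U → ( Q gives ( Q | (. Q → T * * gives T * * | * *.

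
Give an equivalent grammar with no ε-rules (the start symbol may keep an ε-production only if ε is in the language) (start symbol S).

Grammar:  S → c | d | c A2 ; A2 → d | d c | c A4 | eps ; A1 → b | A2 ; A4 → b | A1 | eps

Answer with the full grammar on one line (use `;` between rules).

Nullable nonterminals: {A1, A2, A4}.
ε ∉ L(G), so no ε-production is kept.
Expand every rule over subsets of its nullable positions: A2 → c A4 gives c A4 | c.

S → c | d | c A2; A2 → d | d c | c A4 | c; A1 → b | A2; A4 → b | A1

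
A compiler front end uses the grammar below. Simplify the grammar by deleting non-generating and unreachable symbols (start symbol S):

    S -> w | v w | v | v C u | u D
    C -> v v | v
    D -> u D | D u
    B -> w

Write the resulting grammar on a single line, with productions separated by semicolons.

S -> w | v w | v | v C u; C -> v v | v

Generating nonterminals: {B, C, S}.
Reachable from S after that: {C, S}.
Removed useless symbols: {B, D} and every production mentioning them.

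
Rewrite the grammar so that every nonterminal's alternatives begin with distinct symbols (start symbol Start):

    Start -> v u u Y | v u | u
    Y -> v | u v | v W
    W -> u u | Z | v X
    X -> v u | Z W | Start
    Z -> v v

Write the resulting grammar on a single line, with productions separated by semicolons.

Start -> u | v u Start1; Y -> u v | v Y1; W -> u u | Z | v X; X -> v u | Z W | Start; Z -> v v; Start1 -> u Y | ε; Y1 -> ε | W

Start has alternatives sharing prefix 'v u': factor to Start → v u Start1 with Start1 → u Y | ε.
Y has alternatives sharing prefix 'v': factor to Y → v Y1 with Y1 → ε | W.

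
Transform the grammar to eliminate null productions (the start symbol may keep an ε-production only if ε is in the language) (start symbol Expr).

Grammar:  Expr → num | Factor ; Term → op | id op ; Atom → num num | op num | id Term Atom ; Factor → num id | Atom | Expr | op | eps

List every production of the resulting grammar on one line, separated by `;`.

Expr → num | Factor | eps; Term → op | id op; Atom → num num | op num | id Term Atom; Factor → num id | Atom | Expr | op

Nullable nonterminals: {Expr, Factor}.
ε ∈ L(G) since Expr is nullable, so keep Expr → ε.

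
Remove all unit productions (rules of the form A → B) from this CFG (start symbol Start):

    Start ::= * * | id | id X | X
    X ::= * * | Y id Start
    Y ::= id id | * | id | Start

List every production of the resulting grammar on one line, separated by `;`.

Start ::= * * | id | id X | Y id Start; X ::= * * | Y id Start; Y ::= * * | id | id X | Y id Start | id id | *

Unit pairs: Start ⇒* {X}; Y ⇒* {Start, X}.
For each unit pair (A, B), copy every non-unit production of B to A, then drop all unit productions.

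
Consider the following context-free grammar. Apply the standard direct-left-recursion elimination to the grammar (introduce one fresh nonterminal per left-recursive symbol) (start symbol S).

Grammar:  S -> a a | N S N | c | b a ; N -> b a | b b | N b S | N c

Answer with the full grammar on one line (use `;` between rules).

S -> a a | N S N | c | b a; N -> b a N' | b b N'; N' -> b S N' | c N' | ε

N is directly left-recursive.
For N: α = {b S, c}, β = {b a, b b}. Rewrite as N → β N' and N' → α N' | ε.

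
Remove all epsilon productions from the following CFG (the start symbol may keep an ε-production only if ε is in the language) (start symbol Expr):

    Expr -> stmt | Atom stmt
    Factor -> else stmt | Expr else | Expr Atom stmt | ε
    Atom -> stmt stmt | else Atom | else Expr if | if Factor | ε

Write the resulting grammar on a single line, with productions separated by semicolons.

The nullable symbols are {Atom, Factor}.
ε ∉ L(G), so no ε-production is kept.
For each production, add variants omitting each subset of nullable occurrences: Factor → Expr Atom stmt gives Expr Atom stmt | Expr stmt. Atom → else Atom gives else Atom | else. Atom → if Factor gives if Factor | if.

Expr -> stmt | Atom stmt; Factor -> else stmt | Expr else | Expr Atom stmt | Expr stmt; Atom -> stmt stmt | else Atom | else | else Expr if | if Factor | if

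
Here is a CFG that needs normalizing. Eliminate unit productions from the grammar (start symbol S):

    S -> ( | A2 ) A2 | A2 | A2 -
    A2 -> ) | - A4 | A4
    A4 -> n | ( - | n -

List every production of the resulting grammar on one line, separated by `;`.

S -> n | ( - | n - | ) | - A4 | ( | A2 ) A2 | A2 -; A2 -> n | ( - | n - | ) | - A4; A4 -> n | ( - | n -

Unit pairs: A2 ⇒* {A4}; S ⇒* {A2, A4}.
For every A with A ⇒* B via unit rules, add B's non-unit alternatives to A; then delete every rule of the form X → Y.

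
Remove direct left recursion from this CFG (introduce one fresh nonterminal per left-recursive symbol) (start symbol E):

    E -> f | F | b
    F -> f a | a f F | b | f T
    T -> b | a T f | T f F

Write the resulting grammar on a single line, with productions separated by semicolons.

E -> f | F | b; F -> f a | a f F | b | f T; T -> b T' | a T f T'; T' -> f F T' | eps

Directly left-recursive nonterminal: T.
For T: α = {f F}, β = {b, a T f}. Rewrite as T → β T' and T' → α T' | ε.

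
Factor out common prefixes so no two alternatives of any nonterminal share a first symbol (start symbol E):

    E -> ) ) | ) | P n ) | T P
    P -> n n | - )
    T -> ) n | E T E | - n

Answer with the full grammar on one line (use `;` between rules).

E -> P n ) | T P | ) E'; P -> n n | - ); T -> ) n | E T E | - n; E' -> ) | eps

E has alternatives sharing prefix ')': factor to E → ) E' with E' → ) | ε.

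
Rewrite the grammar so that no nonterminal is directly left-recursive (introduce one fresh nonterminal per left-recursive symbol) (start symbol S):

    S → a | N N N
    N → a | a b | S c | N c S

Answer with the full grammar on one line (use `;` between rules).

Directly left-recursive nonterminal: N.
For N: α = {c S}, β = {a, a b, S c}. Rewrite as N → β N' and N' → α N' | ε.

S → a | N N N; N → a N' | a b N' | S c N'; N' → c S N' | eps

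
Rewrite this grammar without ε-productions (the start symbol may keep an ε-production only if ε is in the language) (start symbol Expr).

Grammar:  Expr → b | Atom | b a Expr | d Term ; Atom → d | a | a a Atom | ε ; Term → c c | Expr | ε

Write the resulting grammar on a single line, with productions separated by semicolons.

Nullable set = {Atom, Expr, Term}.
ε ∈ L(G) since Expr is nullable, so keep Expr → ε.
For each production, add variants omitting each subset of nullable occurrences: Expr → b a Expr gives b a Expr | b a. Expr → d Term gives d Term | d. Atom → a a Atom gives a a Atom | a a.

Expr → b | Atom | b a Expr | b a | d Term | d | ε; Atom → d | a | a a Atom | a a; Term → c c | Expr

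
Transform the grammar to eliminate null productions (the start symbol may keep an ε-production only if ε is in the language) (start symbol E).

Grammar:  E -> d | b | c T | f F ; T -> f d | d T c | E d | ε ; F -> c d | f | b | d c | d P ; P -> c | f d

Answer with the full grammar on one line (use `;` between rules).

Nullable set = {T}.
ε ∉ L(G), so no ε-production is kept.
For each production, add variants omitting each subset of nullable occurrences: E → c T gives c T | c. T → d T c gives d T c | d c.

E -> d | b | c T | c | f F; T -> f d | d T c | d c | E d; F -> c d | f | b | d c | d P; P -> c | f d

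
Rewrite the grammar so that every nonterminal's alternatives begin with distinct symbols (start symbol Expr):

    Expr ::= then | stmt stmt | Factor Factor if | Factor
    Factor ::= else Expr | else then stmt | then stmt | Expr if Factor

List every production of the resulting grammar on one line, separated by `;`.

Expr ::= then | stmt stmt | Factor Expr1; Factor ::= then stmt | Expr if Factor | else Factor1; Expr1 ::= Factor if | ε; Factor1 ::= Expr | then stmt

Expr has alternatives sharing prefix 'Factor': factor to Expr → Factor Expr1 with Expr1 → Factor if | ε.
Factor has alternatives sharing prefix 'else': factor to Factor → else Factor1 with Factor1 → Expr | then stmt.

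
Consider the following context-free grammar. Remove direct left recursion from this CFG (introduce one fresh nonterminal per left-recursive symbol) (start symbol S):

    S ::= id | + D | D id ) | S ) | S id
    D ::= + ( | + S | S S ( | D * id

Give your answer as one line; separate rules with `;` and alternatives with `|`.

S ::= id S' | + D S' | D id ) S'; D ::= + ( D' | + S D' | S S ( D'; S' ::= ) S' | id S' | ε; D' ::= * id D' | ε

Directly left-recursive nonterminals: S, D.
For S: α = {), id}, β = {id, + D, D id )}. Rewrite as S → β S' and S' → α S' | ε.
For D: α = {* id}, β = {+ (, + S, S S (}. Rewrite as D → β D' and D' → α D' | ε.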